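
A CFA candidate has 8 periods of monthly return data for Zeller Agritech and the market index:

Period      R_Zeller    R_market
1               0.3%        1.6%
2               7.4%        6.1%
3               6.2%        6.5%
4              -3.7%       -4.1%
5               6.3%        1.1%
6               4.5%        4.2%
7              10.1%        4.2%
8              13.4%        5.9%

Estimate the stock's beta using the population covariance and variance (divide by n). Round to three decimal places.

1.199

Mean R_i = (0.3 + 7.4 + 6.2 − 3.7 + 6.3 + 4.5 + 10.1 + 13.4) / 8 = 5.5625%
Mean R_m = (1.6 + 6.1 + 6.5 − 4.1 + 1.1 + 4.2 + 4.2 + 5.9) / 8 = 3.1875%
Σ(R_i − R̄_i)(R_m − R̄_m) = 106.5563  ⇒  Cov = 106.5563 / 8 = 13.3195
Σ(R_m − R̄_m)² = 88.8488  ⇒  Var(R_m) = 88.8488 / 8 = 11.1061
β = Cov / Var(R_m) = 13.3195 / 11.1061 = 1.1993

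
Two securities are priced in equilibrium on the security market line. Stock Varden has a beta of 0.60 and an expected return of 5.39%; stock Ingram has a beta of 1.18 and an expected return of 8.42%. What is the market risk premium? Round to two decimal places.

5.22%

Both satisfy E(R) = R_f + β·MRP, so the slope of the SML is
MRP = (8.42% − 5.39%) / (1.18 − 0.60) = 3.03% / 0.58 = 5.2241%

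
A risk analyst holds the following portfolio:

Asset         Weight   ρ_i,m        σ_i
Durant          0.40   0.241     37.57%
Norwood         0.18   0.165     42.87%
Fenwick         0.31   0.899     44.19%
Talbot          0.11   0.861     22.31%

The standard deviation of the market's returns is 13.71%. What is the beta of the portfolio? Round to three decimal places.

1.409

β_Durant = 0.241 × 37.57% / 13.71% = 0.6604
β_Norwood = 0.165 × 42.87% / 13.71% = 0.5159
β_Fenwick = 0.899 × 44.19% / 13.71% = 2.8977
β_Talbot = 0.861 × 22.31% / 13.71% = 1.4011
β_P = Σ w_i β_i = 0.40×0.6604 + 0.18×0.5159 + 0.31×2.8977 + 0.11×1.4011 = 1.4094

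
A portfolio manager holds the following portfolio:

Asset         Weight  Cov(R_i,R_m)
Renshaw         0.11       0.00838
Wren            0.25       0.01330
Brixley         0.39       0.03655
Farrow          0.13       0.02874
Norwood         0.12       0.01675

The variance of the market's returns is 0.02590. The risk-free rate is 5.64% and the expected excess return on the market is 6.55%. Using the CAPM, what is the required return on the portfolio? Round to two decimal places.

11.77%

β_Renshaw = 0.00838 / 0.02590 = 0.3236
β_Wren = 0.01330 / 0.02590 = 0.5135
β_Brixley = 0.03655 / 0.02590 = 1.4112
β_Farrow = 0.02874 / 0.02590 = 1.1097
β_Norwood = 0.01675 / 0.02590 = 0.6467
β_P = Σ w_i β_i = 0.11×0.3236 + 0.25×0.5135 + 0.39×1.4112 + 0.13×1.1097 + 0.12×0.6467 = 0.9362
E(R_P) = R_f + β_P × MRP = 5.64% + 0.9362 × 6.55% = 11.77%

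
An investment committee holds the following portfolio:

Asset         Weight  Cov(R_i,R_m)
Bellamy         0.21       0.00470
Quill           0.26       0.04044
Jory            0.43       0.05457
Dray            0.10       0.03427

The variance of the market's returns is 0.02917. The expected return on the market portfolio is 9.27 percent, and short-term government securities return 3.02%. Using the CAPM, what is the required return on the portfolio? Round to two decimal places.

11.25%

β_Bellamy = 0.00470 / 0.02917 = 0.1611
β_Quill = 0.04044 / 0.02917 = 1.3864
β_Jory = 0.05457 / 0.02917 = 1.8708
β_Dray = 0.03427 / 0.02917 = 1.1748
β_P = Σ w_i β_i = 0.21×0.1611 + 0.26×1.3864 + 0.43×1.8708 + 0.10×1.1748 = 1.3162
MRP = 9.27% − 3.02% = 6.25%
E(R_P) = R_f + β_P × MRP = 3.02% + 1.3162 × 6.25% = 11.25%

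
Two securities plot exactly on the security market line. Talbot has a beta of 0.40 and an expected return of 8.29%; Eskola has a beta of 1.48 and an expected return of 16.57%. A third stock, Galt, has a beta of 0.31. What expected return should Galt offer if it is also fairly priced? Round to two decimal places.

7.60%

MRP (SML slope) = (16.57% − 8.29%) / (1.48 − 0.40) = 8.28% / 1.08 = 7.6667%
R_f (intercept) = 8.29% − 0.40 × 7.6667% = 5.2233%
E(R_Galt) = R_f + β × MRP = 5.2233% + 0.31 × 7.6667% = 7.60%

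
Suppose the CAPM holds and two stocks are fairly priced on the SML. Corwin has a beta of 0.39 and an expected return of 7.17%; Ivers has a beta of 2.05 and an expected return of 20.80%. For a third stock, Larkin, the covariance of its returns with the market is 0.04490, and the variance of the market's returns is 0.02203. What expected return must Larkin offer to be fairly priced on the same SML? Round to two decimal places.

MRP = (20.80% − 7.17%) / (2.05 − 0.39) = 8.2108%
R_f = 7.17% − 0.39 × 8.2108% = 3.9678%
β_Larkin = Cov / Var(R_m) = 0.04490 / 0.02203 = 2.0381
E(R_Larkin) = R_f + β × MRP = 3.9678% + 2.0381 × 8.2108% = 20.70%

20.70%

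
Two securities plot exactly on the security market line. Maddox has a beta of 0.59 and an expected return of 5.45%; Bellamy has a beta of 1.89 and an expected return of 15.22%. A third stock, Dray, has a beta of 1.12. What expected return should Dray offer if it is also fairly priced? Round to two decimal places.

9.43%

MRP (SML slope) = (15.22% − 5.45%) / (1.89 − 0.59) = 9.77% / 1.30 = 7.5154%
R_f (intercept) = 5.45% − 0.59 × 7.5154% = 1.0159%
E(R_Dray) = R_f + β × MRP = 1.0159% + 1.12 × 7.5154% = 9.43%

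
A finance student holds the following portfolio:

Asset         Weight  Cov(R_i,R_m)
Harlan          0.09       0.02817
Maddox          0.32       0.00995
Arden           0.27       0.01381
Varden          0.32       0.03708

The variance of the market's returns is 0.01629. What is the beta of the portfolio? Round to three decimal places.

1.308

β_Harlan = 0.02817 / 0.01629 = 1.7293
β_Maddox = 0.00995 / 0.01629 = 0.6108
β_Arden = 0.01381 / 0.01629 = 0.8478
β_Varden = 0.03708 / 0.01629 = 2.2762
β_P = Σ w_i β_i = 0.09×1.7293 + 0.32×0.6108 + 0.27×0.8478 + 0.32×2.2762 = 1.3084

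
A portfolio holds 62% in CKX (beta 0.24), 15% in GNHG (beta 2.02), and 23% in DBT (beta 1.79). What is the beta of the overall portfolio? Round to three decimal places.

0.864

β_P = Σ w_i β_i = 0.62×0.24 + 0.15×2.02 + 0.23×1.79 = 0.8635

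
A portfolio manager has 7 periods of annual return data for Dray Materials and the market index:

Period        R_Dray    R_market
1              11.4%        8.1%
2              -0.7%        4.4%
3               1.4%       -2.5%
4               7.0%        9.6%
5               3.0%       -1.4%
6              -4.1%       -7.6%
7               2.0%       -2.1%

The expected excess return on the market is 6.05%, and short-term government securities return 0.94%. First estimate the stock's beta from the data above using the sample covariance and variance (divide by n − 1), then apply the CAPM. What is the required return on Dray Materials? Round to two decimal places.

4.80%

Mean R_i = (11.4 − 0.7 + 1.4 + 7.0 + 3.0 − 4.1 + 2.0) / 7 = 2.8571%
Mean R_m = (8.1 + 4.4 − 2.5 + 9.6 − 1.4 − 7.6 − 2.1) / 7 = 1.2143%
Σ(R_i − R̄_i)(R_m − R̄_m) = 151.4343  ⇒  Cov = 151.4343 / 6 = 25.2391
Σ(R_m − R̄_m)² = 237.1886  ⇒  Var(R_m) = 237.1886 / 6 = 39.5314
β = Cov / Var(R_m) = 25.2391 / 39.5314 = 0.6385
E(R) = R_f + β × MRP = 0.94% + 0.6385 × 6.05% = 4.80%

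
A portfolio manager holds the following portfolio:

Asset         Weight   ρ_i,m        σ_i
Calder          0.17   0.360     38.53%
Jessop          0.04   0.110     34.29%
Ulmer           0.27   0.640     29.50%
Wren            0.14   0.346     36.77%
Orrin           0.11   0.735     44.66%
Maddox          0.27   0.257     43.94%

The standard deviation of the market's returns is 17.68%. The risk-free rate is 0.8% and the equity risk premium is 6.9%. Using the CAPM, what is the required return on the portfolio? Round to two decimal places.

β_Calder = 0.360 × 38.53% / 17.68% = 0.7845
β_Jessop = 0.110 × 34.29% / 17.68% = 0.2133
β_Ulmer = 0.640 × 29.50% / 17.68% = 1.0679
β_Wren = 0.346 × 36.77% / 17.68% = 0.7196
β_Orrin = 0.735 × 44.66% / 17.68% = 1.8566
β_Maddox = 0.257 × 43.94% / 17.68% = 0.6387
β_P = Σ w_i β_i = 0.17×0.7845 + 0.04×0.2133 + 0.27×1.0679 + 0.14×0.7196 + 0.11×1.8566 + 0.27×0.6387 = 0.9076
E(R_P) = R_f + β_P × MRP = 0.8% + 0.9076 × 6.9% = 7.06%

7.06%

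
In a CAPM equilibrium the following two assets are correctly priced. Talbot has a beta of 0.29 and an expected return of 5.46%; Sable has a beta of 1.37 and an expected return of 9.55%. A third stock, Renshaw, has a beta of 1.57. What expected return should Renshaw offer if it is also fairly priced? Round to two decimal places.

10.31%

MRP (SML slope) = (9.55% − 5.46%) / (1.37 − 0.29) = 4.09% / 1.08 = 3.7870%
R_f (intercept) = 5.46% − 0.29 × 3.7870% = 4.3618%
E(R_Renshaw) = R_f + β × MRP = 4.3618% + 1.57 × 3.7870% = 10.31%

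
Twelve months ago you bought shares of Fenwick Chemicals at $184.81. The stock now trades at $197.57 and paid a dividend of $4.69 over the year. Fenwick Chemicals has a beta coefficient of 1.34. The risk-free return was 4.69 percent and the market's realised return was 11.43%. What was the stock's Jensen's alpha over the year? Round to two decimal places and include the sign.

-4.28%

Realised HPR = (P1 + D1 − P0) / P0 = (197.57 + 4.69 − 184.81) / 184.81 = 17.45 / 184.81 = 9.4421%
MRP = 11.43% − 4.69% = 6.74%
CAPM required = R_f + β·MRP = 4.69% + 1.34 × 6.74% = 13.7216%
α = realised − required = 9.4421% − 13.7216% = -4.28%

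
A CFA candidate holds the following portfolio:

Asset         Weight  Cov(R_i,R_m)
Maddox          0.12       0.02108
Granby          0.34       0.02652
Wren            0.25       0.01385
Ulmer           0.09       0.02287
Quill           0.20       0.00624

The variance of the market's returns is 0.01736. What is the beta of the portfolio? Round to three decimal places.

1.055

β_Maddox = 0.02108 / 0.01736 = 1.2143
β_Granby = 0.02652 / 0.01736 = 1.5276
β_Wren = 0.01385 / 0.01736 = 0.7978
β_Ulmer = 0.02287 / 0.01736 = 1.3174
β_Quill = 0.00624 / 0.01736 = 0.3594
β_P = Σ w_i β_i = 0.12×1.2143 + 0.34×1.5276 + 0.25×0.7978 + 0.09×1.3174 + 0.20×0.3594 = 1.0550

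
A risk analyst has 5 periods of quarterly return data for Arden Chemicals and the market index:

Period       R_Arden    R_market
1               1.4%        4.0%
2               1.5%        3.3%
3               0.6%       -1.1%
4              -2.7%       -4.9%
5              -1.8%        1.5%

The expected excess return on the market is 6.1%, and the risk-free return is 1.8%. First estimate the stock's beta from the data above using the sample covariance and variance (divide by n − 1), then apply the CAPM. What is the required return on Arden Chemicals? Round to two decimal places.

Mean R_i = (1.4 + 1.5 + 0.6 − 2.7 − 1.8) / 5 = -0.2000%
Mean R_m = (4.0 + 3.3 − 1.1 − 4.9 + 1.5) / 5 = 0.5600%
Σ(R_i − R̄_i)(R_m − R̄_m) = 20.9800  ⇒  Cov = 20.9800 / 4 = 5.2450
Σ(R_m − R̄_m)² = 52.7920  ⇒  Var(R_m) = 52.7920 / 4 = 13.1980
β = Cov / Var(R_m) = 5.2450 / 13.1980 = 0.3974
E(R) = R_f + β × MRP = 1.8% + 0.3974 × 6.1% = 4.22%

4.22%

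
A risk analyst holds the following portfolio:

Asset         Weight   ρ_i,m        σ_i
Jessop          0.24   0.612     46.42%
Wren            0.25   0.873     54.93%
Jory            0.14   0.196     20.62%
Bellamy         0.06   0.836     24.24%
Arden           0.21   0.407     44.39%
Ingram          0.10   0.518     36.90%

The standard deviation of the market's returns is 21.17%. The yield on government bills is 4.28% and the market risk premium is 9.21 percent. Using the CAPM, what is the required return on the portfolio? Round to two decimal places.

15.72%

β_Jessop = 0.612 × 46.42% / 21.17% = 1.3419
β_Wren = 0.873 × 54.93% / 21.17% = 2.2652
β_Jory = 0.196 × 20.62% / 21.17% = 0.1909
β_Bellamy = 0.836 × 24.24% / 21.17% = 0.9572
β_Arden = 0.407 × 44.39% / 21.17% = 0.8534
β_Ingram = 0.518 × 36.90% / 21.17% = 0.9029
β_P = Σ w_i β_i = 0.24×1.3419 + 0.25×2.2652 + 0.14×0.1909 + 0.06×0.9572 + 0.21×0.8534 + 0.10×0.9029 = 1.2420
E(R_P) = R_f + β_P × MRP = 4.28% + 1.2420 × 9.21% = 15.72%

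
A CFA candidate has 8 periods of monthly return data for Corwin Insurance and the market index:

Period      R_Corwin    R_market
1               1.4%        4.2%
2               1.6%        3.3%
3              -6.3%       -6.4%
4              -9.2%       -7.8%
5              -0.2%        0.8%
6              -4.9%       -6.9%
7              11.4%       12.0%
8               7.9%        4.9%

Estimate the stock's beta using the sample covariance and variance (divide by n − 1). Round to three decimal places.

0.962

Mean R_i = (1.4 + 1.6 − 6.3 − 9.2 − 0.2 − 4.9 + 11.4 + 7.9) / 8 = 0.2125%
Mean R_m = (4.2 + 3.3 − 6.4 − 7.8 + 0.8 − 6.9 + 12.0 + 4.9) / 8 = 0.5125%
Σ(R_i − R̄_i)(R_m − R̄_m) = 331.5288  ⇒  Cov = 331.5288 / 7 = 47.3613
Σ(R_m − R̄_m)² = 344.4888  ⇒  Var(R_m) = 344.4888 / 7 = 49.2127
β = Cov / Var(R_m) = 47.3613 / 49.2127 = 0.9624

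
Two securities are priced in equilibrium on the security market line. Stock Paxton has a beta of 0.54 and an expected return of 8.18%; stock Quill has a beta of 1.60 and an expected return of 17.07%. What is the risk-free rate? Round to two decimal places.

3.65%

Both satisfy E(R) = R_f + β·MRP, so the slope of the SML is
MRP = (17.07% − 8.18%) / (1.60 − 0.54) = 8.89% / 1.06 = 8.3868%
R_f = E(R_Paxton) − β_Paxton·MRP = 8.18% − 0.54 × 8.3868% = 3.6511%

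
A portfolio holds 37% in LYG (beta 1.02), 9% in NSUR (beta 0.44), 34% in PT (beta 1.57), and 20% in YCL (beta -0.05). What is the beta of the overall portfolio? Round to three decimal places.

β_P = Σ w_i β_i = 0.37×1.02 + 0.09×0.44 + 0.34×1.57 + 0.20×-0.05 = 0.9408

0.941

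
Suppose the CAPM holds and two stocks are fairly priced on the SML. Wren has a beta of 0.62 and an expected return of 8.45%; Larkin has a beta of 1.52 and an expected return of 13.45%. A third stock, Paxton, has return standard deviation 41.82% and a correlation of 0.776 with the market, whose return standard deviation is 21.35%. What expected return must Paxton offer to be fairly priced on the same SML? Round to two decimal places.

13.45%

MRP = (13.45% − 8.45%) / (1.52 − 0.62) = 5.5556%
R_f = 8.45% − 0.62 × 5.5556% = 5.0055%
β_Paxton = ρ·σ_i/σ_m = 0.776 × 41.82 / 21.35 = 1.5200
E(R_Paxton) = R_f + β × MRP = 5.0055% + 1.5200 × 5.5556% = 13.45%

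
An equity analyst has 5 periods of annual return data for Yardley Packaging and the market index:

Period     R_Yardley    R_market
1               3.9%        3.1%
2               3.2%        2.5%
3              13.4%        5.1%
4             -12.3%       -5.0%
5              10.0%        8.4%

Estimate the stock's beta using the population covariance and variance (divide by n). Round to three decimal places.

Mean R_i = (3.9 + 3.2 + 13.4 − 12.3 + 10.0) / 5 = 3.6400%
Mean R_m = (3.1 + 2.5 + 5.1 − 5.0 + 8.4) / 5 = 2.8200%
Σ(R_i − R̄_i)(R_m − R̄_m) = 182.6060  ⇒  Cov = 182.6060 / 5 = 36.5212
Σ(R_m − R̄_m)² = 97.6680  ⇒  Var(R_m) = 97.6680 / 5 = 19.5336
β = Cov / Var(R_m) = 36.5212 / 19.5336 = 1.8697

1.870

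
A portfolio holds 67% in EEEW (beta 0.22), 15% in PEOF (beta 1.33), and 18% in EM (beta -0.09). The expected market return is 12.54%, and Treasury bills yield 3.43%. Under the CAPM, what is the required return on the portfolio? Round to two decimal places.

β_P = Σ w_i β_i = 0.67×0.22 + 0.15×1.33 + 0.18×-0.09 = 0.3307
MRP = 12.54% − 3.43% = 9.11%
E(R_P) = R_f + β_P × MRP = 3.43% + 0.3307 × 9.11% = 6.44%

6.44%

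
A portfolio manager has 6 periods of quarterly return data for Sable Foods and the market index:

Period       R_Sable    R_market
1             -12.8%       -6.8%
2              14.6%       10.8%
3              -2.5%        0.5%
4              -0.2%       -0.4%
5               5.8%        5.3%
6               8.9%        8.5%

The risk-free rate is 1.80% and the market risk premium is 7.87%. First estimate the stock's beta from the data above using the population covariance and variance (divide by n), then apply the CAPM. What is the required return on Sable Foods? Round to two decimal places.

Mean R_i = (-12.8 + 14.6 − 2.5 − 0.2 + 5.8 + 8.9) / 6 = 2.3000%
Mean R_m = (-6.8 + 10.8 + 0.5 − 0.4 + 5.3 + 8.5) / 6 = 2.9833%
Σ(R_i − R̄_i)(R_m − R̄_m) = 308.7700  ⇒  Cov = 308.7700 / 6 = 51.4617
Σ(R_m − R̄_m)² = 210.2283  ⇒  Var(R_m) = 210.2283 / 6 = 35.0381
β = Cov / Var(R_m) = 51.4617 / 35.0381 = 1.4687
E(R) = R_f + β × MRP = 1.80% + 1.4687 × 7.87% = 13.36%

13.36%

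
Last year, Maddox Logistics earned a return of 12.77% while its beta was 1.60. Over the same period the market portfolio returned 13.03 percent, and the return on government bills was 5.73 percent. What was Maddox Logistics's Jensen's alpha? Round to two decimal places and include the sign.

Market excess return = 13.03% − 5.73% = 7.30%
CAPM benchmark = R_f + β(R_m − R_f) = 5.73% + 1.60 × 7.30% = 17.4100%
α = actual − benchmark = 12.77% − 17.4100% = -4.64%

-4.64%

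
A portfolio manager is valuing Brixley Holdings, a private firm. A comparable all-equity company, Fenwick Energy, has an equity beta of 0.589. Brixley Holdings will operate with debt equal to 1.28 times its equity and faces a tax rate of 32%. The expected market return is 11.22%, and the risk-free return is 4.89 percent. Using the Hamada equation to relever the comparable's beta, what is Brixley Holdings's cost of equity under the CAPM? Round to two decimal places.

11.86%

β_L = β_U × [1 + (1 − t)(D/E)] = 0.589 × [1 + (1 − 0.32) × 1.28]
    = 0.589 × [1 + 0.68 × 1.28] = 0.589 × 1.8704 = 1.1017
MRP = 11.22% − 4.89% = 6.33%
E(R) = R_f + β_L × MRP = 4.89% + 1.1017 × 6.33% = 11.86%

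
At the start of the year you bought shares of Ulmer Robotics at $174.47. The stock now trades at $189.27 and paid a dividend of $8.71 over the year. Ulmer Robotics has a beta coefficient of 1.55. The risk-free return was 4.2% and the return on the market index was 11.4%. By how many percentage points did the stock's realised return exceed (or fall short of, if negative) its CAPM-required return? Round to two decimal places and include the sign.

Realised HPR = (P1 + D1 − P0) / P0 = (189.27 + 8.71 − 174.47) / 174.47 = 23.51 / 174.47 = 13.4751%
MRP = 11.4% − 4.2% = 7.20%
CAPM required = R_f + β·MRP = 4.2% + 1.55 × 7.2% = 15.3600%
α = realised − required = 13.4751% − 15.3600% = -1.88%

-1.88%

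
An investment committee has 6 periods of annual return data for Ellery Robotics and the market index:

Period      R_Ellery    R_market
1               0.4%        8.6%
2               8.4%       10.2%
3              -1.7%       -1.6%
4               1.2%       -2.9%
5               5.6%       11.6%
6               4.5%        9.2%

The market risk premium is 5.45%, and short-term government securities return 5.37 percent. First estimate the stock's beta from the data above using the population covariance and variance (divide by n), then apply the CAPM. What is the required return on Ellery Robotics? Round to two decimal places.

7.71%

Mean R_i = (0.4 + 8.4 − 1.7 + 1.2 + 5.6 + 4.5) / 6 = 3.0667%
Mean R_m = (8.6 + 10.2 − 1.6 − 2.9 + 11.6 + 9.2) / 6 = 5.8500%
Σ(R_i − R̄_i)(R_m − R̄_m) = 87.0800  ⇒  Cov = 87.0800 / 6 = 14.5133
Σ(R_m − R̄_m)² = 202.8350  ⇒  Var(R_m) = 202.8350 / 6 = 33.8058
β = Cov / Var(R_m) = 14.5133 / 33.8058 = 0.4293
E(R) = R_f + β × MRP = 5.37% + 0.4293 × 5.45% = 7.71%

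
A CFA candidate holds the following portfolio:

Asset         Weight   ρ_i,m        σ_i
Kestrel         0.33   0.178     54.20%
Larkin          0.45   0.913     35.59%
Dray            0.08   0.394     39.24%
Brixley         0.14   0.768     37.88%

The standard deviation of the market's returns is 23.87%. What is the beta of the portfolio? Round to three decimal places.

β_Kestrel = 0.178 × 54.20% / 23.87% = 0.4042
β_Larkin = 0.913 × 35.59% / 23.87% = 1.3613
β_Dray = 0.394 × 39.24% / 23.87% = 0.6477
β_Brixley = 0.768 × 37.88% / 23.87% = 1.2188
β_P = Σ w_i β_i = 0.33×0.4042 + 0.45×1.3613 + 0.08×0.6477 + 0.14×1.2188 = 0.9684

0.968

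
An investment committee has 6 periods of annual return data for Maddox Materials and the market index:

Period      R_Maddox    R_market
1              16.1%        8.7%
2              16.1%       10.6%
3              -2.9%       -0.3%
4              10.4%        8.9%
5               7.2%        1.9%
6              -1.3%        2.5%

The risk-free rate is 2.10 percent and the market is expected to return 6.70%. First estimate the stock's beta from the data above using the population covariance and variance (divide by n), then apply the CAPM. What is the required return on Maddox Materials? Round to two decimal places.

Mean R_i = (16.1 + 16.1 − 2.9 + 10.4 + 7.2 − 1.3) / 6 = 7.6000%
Mean R_m = (8.7 + 10.6 − 0.3 + 8.9 + 1.9 + 2.5) / 6 = 5.3833%
Σ(R_i − R̄_i)(R_m − R̄_m) = 169.1100  ⇒  Cov = 169.1100 / 6 = 28.1850
Σ(R_m − R̄_m)² = 103.3283  ⇒  Var(R_m) = 103.3283 / 6 = 17.2214
β = Cov / Var(R_m) = 28.1850 / 17.2214 = 1.6366
MRP = 6.70% − 2.10% = 4.60%
E(R) = R_f + β × MRP = 2.10% + 1.6366 × 4.60% = 9.63%

9.63%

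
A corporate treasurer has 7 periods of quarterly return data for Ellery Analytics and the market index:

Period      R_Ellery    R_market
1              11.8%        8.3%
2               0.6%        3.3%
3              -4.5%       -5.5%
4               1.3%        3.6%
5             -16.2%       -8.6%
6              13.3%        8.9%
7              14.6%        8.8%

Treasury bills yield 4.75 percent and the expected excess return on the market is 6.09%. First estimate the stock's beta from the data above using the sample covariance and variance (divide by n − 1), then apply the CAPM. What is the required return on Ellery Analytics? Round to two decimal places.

13.98%

Mean R_i = (11.8 + 0.6 − 4.5 + 1.3 − 16.2 + 13.3 + 14.6) / 7 = 2.9857%
Mean R_m = (8.3 + 3.3 − 5.5 + 3.6 − 8.6 + 8.9 + 8.8) / 7 = 2.6857%
Σ(R_i − R̄_i)(R_m − R̄_m) = 459.3886  ⇒  Cov = 459.3886 / 6 = 76.5648
Σ(R_m − R̄_m)² = 303.1086  ⇒  Var(R_m) = 303.1086 / 6 = 50.5181
β = Cov / Var(R_m) = 76.5648 / 50.5181 = 1.5156
E(R) = R_f + β × MRP = 4.75% + 1.5156 × 6.09% = 13.98%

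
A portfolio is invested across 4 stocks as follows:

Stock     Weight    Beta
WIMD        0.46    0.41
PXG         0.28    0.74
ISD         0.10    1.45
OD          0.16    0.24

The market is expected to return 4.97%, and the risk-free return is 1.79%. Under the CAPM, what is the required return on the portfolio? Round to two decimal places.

3.63%

β_P = Σ w_i β_i = 0.46×0.41 + 0.28×0.74 + 0.10×1.45 + 0.16×0.24 = 0.5792
MRP = 4.97% − 1.79% = 3.18%
E(R_P) = R_f + β_P × MRP = 1.79% + 0.5792 × 3.18% = 3.63%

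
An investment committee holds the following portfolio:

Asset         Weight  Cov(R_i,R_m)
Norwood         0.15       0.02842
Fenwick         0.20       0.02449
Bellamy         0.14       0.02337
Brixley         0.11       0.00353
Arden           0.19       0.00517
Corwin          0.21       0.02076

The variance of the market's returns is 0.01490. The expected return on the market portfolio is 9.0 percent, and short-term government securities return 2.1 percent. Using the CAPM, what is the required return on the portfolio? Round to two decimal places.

10.51%

β_Norwood = 0.02842 / 0.01490 = 1.9074
β_Fenwick = 0.02449 / 0.01490 = 1.6436
β_Bellamy = 0.02337 / 0.01490 = 1.5685
β_Brixley = 0.00353 / 0.01490 = 0.2369
β_Arden = 0.00517 / 0.01490 = 0.3470
β_Corwin = 0.02076 / 0.01490 = 1.3933
β_P = Σ w_i β_i = 0.15×1.9074 + 0.20×1.6436 + 0.14×1.5685 + 0.11×0.2369 + 0.19×0.3470 + 0.21×1.3933 = 1.2190
MRP = 9.0% − 2.1% = 6.90%
E(R_P) = R_f + β_P × MRP = 2.1% + 1.2190 × 6.9% = 10.51%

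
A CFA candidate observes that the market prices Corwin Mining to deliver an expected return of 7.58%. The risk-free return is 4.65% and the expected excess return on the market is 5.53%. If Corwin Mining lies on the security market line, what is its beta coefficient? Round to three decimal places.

β = (E(R) − R_f) / MRP = (7.58% − 4.65%) / 5.53% = 2.93% / 5.53% = 0.530

0.530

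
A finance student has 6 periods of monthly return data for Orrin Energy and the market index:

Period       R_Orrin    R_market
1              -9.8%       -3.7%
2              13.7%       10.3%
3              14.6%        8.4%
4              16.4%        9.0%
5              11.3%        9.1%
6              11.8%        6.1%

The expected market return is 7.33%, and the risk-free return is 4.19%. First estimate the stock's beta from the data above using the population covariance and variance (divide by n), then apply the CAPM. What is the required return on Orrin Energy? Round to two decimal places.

9.84%

Mean R_i = (-9.8 + 13.7 + 14.6 + 16.4 + 11.3 + 11.8) / 6 = 9.6667%
Mean R_m = (-3.7 + 10.3 + 8.4 + 9.0 + 9.1 + 6.1) / 6 = 6.5333%
Σ(R_i − R̄_i)(R_m − R̄_m) = 243.4867  ⇒  Cov = 243.4867 / 6 = 40.5811
Σ(R_m − R̄_m)² = 135.2533  ⇒  Var(R_m) = 135.2533 / 6 = 22.5422
β = Cov / Var(R_m) = 40.5811 / 22.5422 = 1.8002
MRP = 7.33% − 4.19% = 3.14%
E(R) = R_f + β × MRP = 4.19% + 1.8002 × 3.14% = 9.84%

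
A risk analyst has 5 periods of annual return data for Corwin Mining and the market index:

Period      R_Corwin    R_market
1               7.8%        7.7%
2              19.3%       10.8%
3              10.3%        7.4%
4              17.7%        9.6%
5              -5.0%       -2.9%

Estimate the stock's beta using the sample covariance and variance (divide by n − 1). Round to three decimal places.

1.706

Mean R_i = (7.8 + 19.3 + 10.3 + 17.7 − 5.0) / 5 = 10.0200%
Mean R_m = (7.7 + 10.8 + 7.4 + 9.6 − 2.9) / 5 = 6.5200%
Σ(R_i − R̄_i)(R_m − R̄_m) = 202.4880  ⇒  Cov = 202.4880 / 4 = 50.6220
Σ(R_m − R̄_m)² = 118.7080  ⇒  Var(R_m) = 118.7080 / 4 = 29.6770
β = Cov / Var(R_m) = 50.6220 / 29.6770 = 1.7058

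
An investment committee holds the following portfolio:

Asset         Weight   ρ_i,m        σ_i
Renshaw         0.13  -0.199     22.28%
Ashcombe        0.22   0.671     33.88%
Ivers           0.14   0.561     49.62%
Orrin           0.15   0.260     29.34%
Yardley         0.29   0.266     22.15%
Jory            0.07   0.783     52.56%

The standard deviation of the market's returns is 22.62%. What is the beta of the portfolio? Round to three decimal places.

β_Renshaw = -0.199 × 22.28% / 22.62% = -0.1960
β_Ashcombe = 0.671 × 33.88% / 22.62% = 1.0050
β_Ivers = 0.561 × 49.62% / 22.62% = 1.2306
β_Orrin = 0.260 × 29.34% / 22.62% = 0.3372
β_Yardley = 0.266 × 22.15% / 22.62% = 0.2605
β_Jory = 0.783 × 52.56% / 22.62% = 1.8194
β_P = Σ w_i β_i = 0.13×-0.1960 + 0.22×1.0050 + 0.14×1.2306 + 0.15×0.3372 + 0.29×0.2605 + 0.07×1.8194 = 0.6214

0.621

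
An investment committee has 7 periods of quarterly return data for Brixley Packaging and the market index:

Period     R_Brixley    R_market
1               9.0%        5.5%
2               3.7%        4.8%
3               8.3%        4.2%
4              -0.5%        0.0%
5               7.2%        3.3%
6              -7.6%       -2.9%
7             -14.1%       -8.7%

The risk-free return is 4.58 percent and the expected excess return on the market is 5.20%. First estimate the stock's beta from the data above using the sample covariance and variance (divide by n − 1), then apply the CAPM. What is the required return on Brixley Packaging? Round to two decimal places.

13.18%

Mean R_i = (9.0 + 3.7 + 8.3 − 0.5 + 7.2 − 7.6 − 14.1) / 7 = 0.8571%
Mean R_m = (5.5 + 4.8 + 4.2 + 0.0 + 3.3 − 2.9 − 8.7) / 7 = 0.8857%
Σ(R_i − R̄_i)(R_m − R̄_m) = 265.2757  ⇒  Cov = 265.2757 / 6 = 44.2126
Σ(R_m − R̄_m)² = 160.4286  ⇒  Var(R_m) = 160.4286 / 6 = 26.7381
β = Cov / Var(R_m) = 44.2126 / 26.7381 = 1.6535
E(R) = R_f + β × MRP = 4.58% + 1.6535 × 5.20% = 13.18%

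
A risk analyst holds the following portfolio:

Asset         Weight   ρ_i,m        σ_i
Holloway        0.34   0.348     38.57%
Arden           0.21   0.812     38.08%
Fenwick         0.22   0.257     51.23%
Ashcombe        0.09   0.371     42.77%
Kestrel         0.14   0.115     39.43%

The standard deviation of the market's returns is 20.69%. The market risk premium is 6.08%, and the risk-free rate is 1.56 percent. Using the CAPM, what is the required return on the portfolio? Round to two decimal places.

6.27%

β_Holloway = 0.348 × 38.57% / 20.69% = 0.6487
β_Arden = 0.812 × 38.08% / 20.69% = 1.4945
β_Fenwick = 0.257 × 51.23% / 20.69% = 0.6364
β_Ashcombe = 0.371 × 42.77% / 20.69% = 0.7669
β_Kestrel = 0.115 × 39.43% / 20.69% = 0.2192
β_P = Σ w_i β_i = 0.34×0.6487 + 0.21×1.4945 + 0.22×0.6364 + 0.09×0.7669 + 0.14×0.2192 = 0.7741
E(R_P) = R_f + β_P × MRP = 1.56% + 0.7741 × 6.08% = 6.27%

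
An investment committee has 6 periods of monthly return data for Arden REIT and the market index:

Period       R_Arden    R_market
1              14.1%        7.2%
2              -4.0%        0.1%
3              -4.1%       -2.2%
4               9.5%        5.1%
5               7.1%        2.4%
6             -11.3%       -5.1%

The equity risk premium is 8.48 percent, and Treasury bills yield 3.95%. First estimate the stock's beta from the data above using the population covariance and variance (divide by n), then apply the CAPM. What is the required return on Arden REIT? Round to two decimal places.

Mean R_i = (14.1 − 4.0 − 4.1 + 9.5 + 7.1 − 11.3) / 6 = 1.8833%
Mean R_m = (7.2 + 0.1 − 2.2 + 5.1 + 2.4 − 5.1) / 6 = 1.2500%
Σ(R_i − R̄_i)(R_m − R̄_m) = 219.1350  ⇒  Cov = 219.1350 / 6 = 36.5225
Σ(R_m − R̄_m)² = 105.0950  ⇒  Var(R_m) = 105.0950 / 6 = 17.5158
β = Cov / Var(R_m) = 36.5225 / 17.5158 = 2.0851
E(R) = R_f + β × MRP = 3.95% + 2.0851 × 8.48% = 21.63%

21.63%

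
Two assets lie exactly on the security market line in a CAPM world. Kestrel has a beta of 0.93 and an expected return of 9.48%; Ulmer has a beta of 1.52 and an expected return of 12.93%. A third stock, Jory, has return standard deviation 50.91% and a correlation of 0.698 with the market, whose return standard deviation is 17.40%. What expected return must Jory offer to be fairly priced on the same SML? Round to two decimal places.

MRP = (12.93% − 9.48%) / (1.52 − 0.93) = 5.8475%
R_f = 9.48% − 0.93 × 5.8475% = 4.0418%
β_Jory = ρ·σ_i/σ_m = 0.698 × 50.91 / 17.40 = 2.0423
E(R_Jory) = R_f + β × MRP = 4.0418% + 2.0423 × 5.8475% = 15.98%

15.98%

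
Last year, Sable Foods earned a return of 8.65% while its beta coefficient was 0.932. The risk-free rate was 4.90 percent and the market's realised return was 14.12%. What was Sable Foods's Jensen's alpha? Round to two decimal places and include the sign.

-4.84%

Market excess return = 14.12% − 4.90% = 9.22%
CAPM benchmark = R_f + β(R_m − R_f) = 4.90% + 0.932 × 9.22% = 13.49304%
α = actual − benchmark = 8.65% − 13.49304% = -4.84%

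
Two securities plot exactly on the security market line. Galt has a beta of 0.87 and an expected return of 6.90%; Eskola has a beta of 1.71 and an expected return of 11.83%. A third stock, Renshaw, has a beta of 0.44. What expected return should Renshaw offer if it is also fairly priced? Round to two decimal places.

4.38%

MRP (SML slope) = (11.83% − 6.90%) / (1.71 − 0.87) = 4.93% / 0.84 = 5.8690%
R_f (intercept) = 6.90% − 0.87 × 5.8690% = 1.7940%
E(R_Renshaw) = R_f + β × MRP = 1.7940% + 0.44 × 5.8690% = 4.38%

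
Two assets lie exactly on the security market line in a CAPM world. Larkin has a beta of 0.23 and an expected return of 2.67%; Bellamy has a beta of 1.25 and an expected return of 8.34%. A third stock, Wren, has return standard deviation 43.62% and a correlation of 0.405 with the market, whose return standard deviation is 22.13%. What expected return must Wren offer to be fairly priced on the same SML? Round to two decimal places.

5.83%

MRP = (8.34% − 2.67%) / (1.25 − 0.23) = 5.5588%
R_f = 2.67% − 0.23 × 5.5588% = 1.3915%
β_Wren = ρ·σ_i/σ_m = 0.405 × 43.62 / 22.13 = 0.7983
E(R_Wren) = R_f + β × MRP = 1.3915% + 0.7983 × 5.5588% = 5.83%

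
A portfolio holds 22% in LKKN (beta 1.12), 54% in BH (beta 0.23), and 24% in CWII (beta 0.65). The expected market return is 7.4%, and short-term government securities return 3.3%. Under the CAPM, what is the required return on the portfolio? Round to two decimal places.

β_P = Σ w_i β_i = 0.22×1.12 + 0.54×0.23 + 0.24×0.65 = 0.5266
MRP = 7.4% − 3.3% = 4.10%
E(R_P) = R_f + β_P × MRP = 3.3% + 0.5266 × 4.1% = 5.46%

5.46%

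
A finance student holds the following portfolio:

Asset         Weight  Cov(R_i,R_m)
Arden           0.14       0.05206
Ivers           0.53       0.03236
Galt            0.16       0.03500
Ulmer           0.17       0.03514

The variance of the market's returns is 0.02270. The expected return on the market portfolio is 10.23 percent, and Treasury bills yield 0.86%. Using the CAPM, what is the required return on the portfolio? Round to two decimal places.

β_Arden = 0.05206 / 0.02270 = 2.2934
β_Ivers = 0.03236 / 0.02270 = 1.4256
β_Galt = 0.03500 / 0.02270 = 1.5419
β_Ulmer = 0.03514 / 0.02270 = 1.5480
β_P = Σ w_i β_i = 0.14×2.2934 + 0.53×1.4256 + 0.16×1.5419 + 0.17×1.5480 = 1.5865
MRP = 10.23% − 0.86% = 9.37%
E(R_P) = R_f + β_P × MRP = 0.86% + 1.5865 × 9.37% = 15.73%

15.73%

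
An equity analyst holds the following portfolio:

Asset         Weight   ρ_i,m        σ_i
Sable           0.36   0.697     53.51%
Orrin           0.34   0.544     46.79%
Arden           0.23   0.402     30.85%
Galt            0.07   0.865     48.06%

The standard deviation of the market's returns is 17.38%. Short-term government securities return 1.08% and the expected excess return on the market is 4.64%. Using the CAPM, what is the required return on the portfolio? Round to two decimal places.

8.51%

β_Sable = 0.697 × 53.51% / 17.38% = 2.1459
β_Orrin = 0.544 × 46.79% / 17.38% = 1.4645
β_Arden = 0.402 × 30.85% / 17.38% = 0.7136
β_Galt = 0.865 × 48.06% / 17.38% = 2.3919
β_P = Σ w_i β_i = 0.36×2.1459 + 0.34×1.4645 + 0.23×0.7136 + 0.07×2.3919 = 1.6020
E(R_P) = R_f + β_P × MRP = 1.08% + 1.6020 × 4.64% = 8.51%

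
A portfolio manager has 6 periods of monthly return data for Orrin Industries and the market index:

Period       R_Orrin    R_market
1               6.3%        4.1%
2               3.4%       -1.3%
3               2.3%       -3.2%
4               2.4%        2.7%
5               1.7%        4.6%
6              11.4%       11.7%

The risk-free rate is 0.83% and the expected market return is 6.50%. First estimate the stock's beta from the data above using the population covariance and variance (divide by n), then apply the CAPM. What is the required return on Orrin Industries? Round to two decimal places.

4.01%

Mean R_i = (6.3 + 3.4 + 2.3 + 2.4 + 1.7 + 11.4) / 6 = 4.5833%
Mean R_m = (4.1 − 1.3 − 3.2 + 2.7 + 4.6 + 11.7) / 6 = 3.1000%
Σ(R_i − R̄_i)(R_m − R̄_m) = 76.4800  ⇒  Cov = 76.4800 / 6 = 12.7467
Σ(R_m − R̄_m)² = 136.4200  ⇒  Var(R_m) = 136.4200 / 6 = 22.7367
β = Cov / Var(R_m) = 12.7467 / 22.7367 = 0.5606
MRP = 6.50% − 0.83% = 5.67%
E(R) = R_f + β × MRP = 0.83% + 0.5606 × 5.67% = 4.01%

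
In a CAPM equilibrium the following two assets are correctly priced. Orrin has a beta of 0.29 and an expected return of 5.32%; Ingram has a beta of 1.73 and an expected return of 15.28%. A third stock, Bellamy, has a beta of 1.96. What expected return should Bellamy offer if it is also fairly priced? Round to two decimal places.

MRP (SML slope) = (15.28% − 5.32%) / (1.73 − 0.29) = 9.96% / 1.44 = 6.9167%
R_f (intercept) = 5.32% − 0.29 × 6.9167% = 3.3142%
E(R_Bellamy) = R_f + β × MRP = 3.3142% + 1.96 × 6.9167% = 16.87%

16.87%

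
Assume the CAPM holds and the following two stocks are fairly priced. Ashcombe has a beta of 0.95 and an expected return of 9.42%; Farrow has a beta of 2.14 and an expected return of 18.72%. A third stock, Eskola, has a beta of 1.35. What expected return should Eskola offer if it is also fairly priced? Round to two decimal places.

MRP (SML slope) = (18.72% − 9.42%) / (2.14 − 0.95) = 9.30% / 1.19 = 7.8151%
R_f (intercept) = 9.42% − 0.95 × 7.8151% = 1.9957%
E(R_Eskola) = R_f + β × MRP = 1.9957% + 1.35 × 7.8151% = 12.55%

12.55%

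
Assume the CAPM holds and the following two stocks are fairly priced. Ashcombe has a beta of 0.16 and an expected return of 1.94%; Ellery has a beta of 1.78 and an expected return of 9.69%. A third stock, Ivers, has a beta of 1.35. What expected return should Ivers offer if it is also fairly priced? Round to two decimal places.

7.63%

MRP (SML slope) = (9.69% − 1.94%) / (1.78 − 0.16) = 7.75% / 1.62 = 4.7840%
R_f (intercept) = 1.94% − 0.16 × 4.7840% = 1.1746%
E(R_Ivers) = R_f + β × MRP = 1.1746% + 1.35 × 4.7840% = 7.63%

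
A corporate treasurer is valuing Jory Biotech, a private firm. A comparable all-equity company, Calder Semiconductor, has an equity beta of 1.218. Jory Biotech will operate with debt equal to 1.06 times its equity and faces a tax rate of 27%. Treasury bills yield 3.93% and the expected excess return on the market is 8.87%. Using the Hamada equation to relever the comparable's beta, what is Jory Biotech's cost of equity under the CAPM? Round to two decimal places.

β_L = β_U × [1 + (1 − t)(D/E)] = 1.218 × [1 + (1 − 0.27) × 1.06]
    = 1.218 × [1 + 0.73 × 1.06] = 1.218 × 1.7738 = 2.1605
E(R) = R_f + β_L × MRP = 3.93% + 2.1605 × 8.87% = 23.09%

23.09%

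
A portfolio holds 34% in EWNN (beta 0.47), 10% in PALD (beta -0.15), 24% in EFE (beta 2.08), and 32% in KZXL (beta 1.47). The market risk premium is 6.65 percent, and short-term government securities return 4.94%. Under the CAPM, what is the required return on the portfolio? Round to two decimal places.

12.35%

β_P = Σ w_i β_i = 0.34×0.47 + 0.10×-0.15 + 0.24×2.08 + 0.32×1.47 = 1.1144
E(R_P) = R_f + β_P × MRP = 4.94% + 1.1144 × 6.65% = 12.35%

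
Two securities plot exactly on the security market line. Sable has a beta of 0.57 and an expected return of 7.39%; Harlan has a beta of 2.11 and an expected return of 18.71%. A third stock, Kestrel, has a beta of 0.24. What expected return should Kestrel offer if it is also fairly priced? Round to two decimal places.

MRP (SML slope) = (18.71% − 7.39%) / (2.11 − 0.57) = 11.32% / 1.54 = 7.3506%
R_f (intercept) = 7.39% − 0.57 × 7.3506% = 3.2002%
E(R_Kestrel) = R_f + β × MRP = 3.2002% + 0.24 × 7.3506% = 4.96%

4.96%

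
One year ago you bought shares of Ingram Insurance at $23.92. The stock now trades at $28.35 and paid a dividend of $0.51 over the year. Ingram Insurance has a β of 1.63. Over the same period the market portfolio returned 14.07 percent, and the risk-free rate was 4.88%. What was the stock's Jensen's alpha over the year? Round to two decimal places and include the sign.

+0.79%

Realised HPR = (P1 + D1 − P0) / P0 = (28.35 + 0.51 − 23.92) / 23.92 = 4.94 / 23.92 = 20.6522%
MRP = 14.07% − 4.88% = 9.19%
CAPM required = R_f + β·MRP = 4.88% + 1.63 × 9.19% = 19.8597%
α = realised − required = 20.6522% − 19.8597% = +0.79%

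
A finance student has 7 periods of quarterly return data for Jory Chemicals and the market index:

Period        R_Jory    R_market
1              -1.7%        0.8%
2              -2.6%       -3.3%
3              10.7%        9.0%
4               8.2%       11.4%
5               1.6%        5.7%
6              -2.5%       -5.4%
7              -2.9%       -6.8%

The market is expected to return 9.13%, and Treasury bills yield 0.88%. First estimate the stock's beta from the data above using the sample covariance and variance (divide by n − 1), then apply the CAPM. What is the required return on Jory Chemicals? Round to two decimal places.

Mean R_i = (-1.7 − 2.6 + 10.7 + 8.2 + 1.6 − 2.5 − 2.9) / 7 = 1.5429%
Mean R_m = (0.8 − 3.3 + 9.0 + 11.4 + 5.7 − 5.4 − 6.8) / 7 = 1.6286%
Σ(R_i − R̄_i)(R_m − R̄_m) = 221.7514  ⇒  Cov = 221.7514 / 6 = 36.9586
Σ(R_m − R̄_m)² = 311.8143  ⇒  Var(R_m) = 311.8143 / 6 = 51.9691
β = Cov / Var(R_m) = 36.9586 / 51.9691 = 0.7112
MRP = 9.13% − 0.88% = 8.25%
E(R) = R_f + β × MRP = 0.88% + 0.7112 × 8.25% = 6.75%

6.75%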